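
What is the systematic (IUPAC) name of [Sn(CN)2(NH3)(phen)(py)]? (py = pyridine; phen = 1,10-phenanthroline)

amminedicyano(1,10-phenanthroline)(pyridine)tin(II)

There is no counter-ion, so the complex is neutral overall.
Ligand charges: 2×cyano (-1 each), 1×pyridine (neutral), 1×1,10-phenanthroline (neutral), 1×ammine (neutral); total -2. So Sn + (-2) = 0, giving Sn = +2.
Ligands are named alphabetically: ammine before cyano before phenanthroline before pyridine.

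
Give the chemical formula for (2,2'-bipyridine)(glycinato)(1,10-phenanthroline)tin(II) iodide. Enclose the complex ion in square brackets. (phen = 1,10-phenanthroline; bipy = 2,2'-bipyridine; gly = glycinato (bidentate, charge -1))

Ligands: 1 1,10-phenanthroline (phen, neutral), 1 2,2'-bipyridine (bipy, neutral), 1 glycinato (gly, -1). Ligand charge sum = -1.
Charge balance with iodide (-1) requires 1 complex ion per 1 iodide.

[Sn(bipy)(gly)(phen)]I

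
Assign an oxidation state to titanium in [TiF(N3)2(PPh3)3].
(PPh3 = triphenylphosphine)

No counter-ion: the bracketed complex is neutral.
Ligand charges: 3×PPh3 neutral; 2×N3 = -2; 1×F = -1; sum -3.
Ti + (-3) = 0 ⇒ Ti is +3.

+3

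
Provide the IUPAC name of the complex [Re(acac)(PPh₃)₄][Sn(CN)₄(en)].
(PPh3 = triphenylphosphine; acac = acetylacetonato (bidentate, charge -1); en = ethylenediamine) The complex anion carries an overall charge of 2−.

(acetylacetonato)tetrakis(triphenylphosphine)rhenium(III) tetracyano(ethylenediamine)stannate(II)

The complex anion is given as 2−; its ligand charges sum to -4, so Sn = +2.
A 1:1 salt means the cation carries the equal and opposite charge, 2+.
Cation: ligand charges sum to -1; for the ion to be 2+, Re = +3.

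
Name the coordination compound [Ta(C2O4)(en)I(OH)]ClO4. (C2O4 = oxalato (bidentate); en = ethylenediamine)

The 1 perchlorate counter-ion carries a total charge of -1, so each complex ion is 1+.
Ligand charges: 1×oxalato (-2 each), 1×ethylenediamine (neutral), 1×hydroxo (-1 each), 1×iodo (-1 each); total -4. So Ta + (-4) = 1+, giving Ta = +5.
Ligands are named alphabetically: ethylenediamine before hydroxo before iodo before oxalato.

(ethylenediamine)hydroxoiodooxalatotantalum(V) perchlorate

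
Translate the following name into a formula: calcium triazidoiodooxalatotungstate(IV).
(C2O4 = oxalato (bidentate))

Ligands: 1 oxalato (C2O4, -2), 3 azido (N3, -1), 1 iodo (I, -1). Ligand charge sum = -6.
With W in oxidation state +4, the complex ion is [W...]^2−.
Charge balance with calcium (+2) requires 1 complex ion per 1 calcium.

Ca[W(C2O4)I(N3)3]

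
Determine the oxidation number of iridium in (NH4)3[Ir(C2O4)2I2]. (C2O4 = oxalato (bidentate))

+3

3 ammonium outside the brackets (+1 each) → the complex ion is 3−.
Ligand charges: 2×C2O4 = -4; 2×I = -2; sum -6.
Ir + (-6) = 3− ⇒ Ir is +3.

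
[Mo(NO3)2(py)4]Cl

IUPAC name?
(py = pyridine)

dinitratotetrakis(pyridine)molybdenum(III) chloride

The 1 chloride counter-ion carries a total charge of -1, so each complex ion is 1+.
Ligand charges: 4×pyridine (neutral), 2×nitrato (-1 each); total -2. So Mo + (-2) = 1+, giving Mo = +3.
Ligands are named alphabetically: nitrato before pyridine.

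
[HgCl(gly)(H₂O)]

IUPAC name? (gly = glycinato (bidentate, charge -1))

There is no counter-ion, so the complex is neutral overall.
Ligand charges: 1×aqua (neutral), 1×chloro (-1 each), 1×glycinato (-1 each); total -2. So Hg + (-2) = 0, giving Hg = +2.
Ligands are named alphabetically: aqua before chloro before glycinato.

aquachloro(glycinato)mercury(II)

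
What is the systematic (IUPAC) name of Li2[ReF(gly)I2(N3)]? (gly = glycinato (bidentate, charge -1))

lithium azidofluoro(glycinato)diiodorhenate(III)

The 2 lithium counter-ions carry a total charge of +2, so each complex ion is 2−.
Ligand charges: 1×glycinato (-1 each), 1×azido (-1 each), 1×fluoro (-1 each), 2×iodo (-1 each); total -5. So Re + (-5) = 2−, giving Re = +3.
Ligands are named alphabetically: azido before fluoro before glycinato before iodo.
The complex ion is anionic, so rhenium takes the -ate form rhenate(III).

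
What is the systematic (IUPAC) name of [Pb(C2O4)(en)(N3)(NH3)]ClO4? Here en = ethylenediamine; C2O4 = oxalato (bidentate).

The 1 perchlorate counter-ion carries a total charge of -1, so each complex ion is 1+.
Ligand charges: 1×azido (-1 each), 1×ethylenediamine (neutral), 1×ammine (neutral), 1×oxalato (-2 each); total -3. So Pb + (-3) = 1+, giving Pb = +4.
Ligands are named alphabetically: ammine before azido before ethylenediamine before oxalato.

ammineazido(ethylenediamine)oxalatolead(IV) perchlorate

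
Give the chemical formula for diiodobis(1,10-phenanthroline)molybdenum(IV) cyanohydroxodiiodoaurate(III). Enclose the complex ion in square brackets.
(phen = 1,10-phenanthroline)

Cation [Mo…]: ligand charges -2, Mo(IV) ⇒ ion charge 2+.
Anion [Au…]: ligand charges -4, Au(III) ⇒ ion charge 1−.
One 2+ cation requires 2 of the 1− anion.

[MoI2(phen)2][Au(CN)I2(OH)]2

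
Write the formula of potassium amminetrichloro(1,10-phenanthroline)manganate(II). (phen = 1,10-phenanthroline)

K[MnCl3(NH3)(phen)]

Ligands: 1 1,10-phenanthroline (phen, neutral), 1 ammine (NH3, neutral), 3 chloro (Cl, -1). Ligand charge sum = -3.
With Mn in oxidation state +2, the complex ion is [Mn...]^1−.
Charge balance with potassium (+1) requires 1 complex ion per 1 potassium.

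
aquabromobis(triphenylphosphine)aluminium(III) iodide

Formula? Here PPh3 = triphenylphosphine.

Ligands: 1 bromo (Br, -1), 2 triphenylphosphine (PPh3, neutral), 1 aqua (H2O, neutral). Ligand charge sum = -1.
With Al in oxidation state +3, the complex ion is [Al...]^2+.
Charge balance with iodide (-1) requires 1 complex ion per 2 iodide.

[AlBr(H2O)(PPh3)2]I2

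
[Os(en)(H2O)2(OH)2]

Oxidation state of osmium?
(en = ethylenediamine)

+2

No counter-ion: the bracketed complex is neutral.
Ligand charges: 2×OH = -2; 2×H2O neutral; 1×en neutral; sum -2.
Os + (-2) = 0 ⇒ Os is +2.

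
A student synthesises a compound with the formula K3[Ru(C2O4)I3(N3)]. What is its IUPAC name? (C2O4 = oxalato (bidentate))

The 3 potassium counter-ions carry a total charge of +3, so each complex ion is 3−.
Ligand charges: 1×oxalato (-2 each), 3×iodo (-1 each), 1×azido (-1 each); total -6. So Ru + (-6) = 3−, giving Ru = +3.
Ligands are named alphabetically: azido before iodo before oxalato.
The complex ion is anionic, so ruthenium takes the -ate form ruthenate(III).

potassium azidotriiodooxalatoruthenate(III)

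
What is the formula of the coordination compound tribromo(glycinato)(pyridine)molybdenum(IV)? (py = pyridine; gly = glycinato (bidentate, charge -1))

Ligands: 3 bromo (Br, -1), 1 pyridine (py, neutral), 1 glycinato (gly, -1). Ligand charge sum = -4.
With Mo in oxidation state +4, the complex ion is [Mo...].

[MoBr3(gly)(py)]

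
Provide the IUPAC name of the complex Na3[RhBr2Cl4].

The 3 sodium counter-ions carry a total charge of +3, so each complex ion is 3−.
Ligand charges: 2×bromo (-1 each), 4×chloro (-1 each); total -6. So Rh + (-6) = 3−, giving Rh = +3.
Ligands are named alphabetically: bromo before chloro.
The complex ion is anionic, so rhodium takes the -ate form rhodate(III).

sodium dibromotetrachlororhodate(III)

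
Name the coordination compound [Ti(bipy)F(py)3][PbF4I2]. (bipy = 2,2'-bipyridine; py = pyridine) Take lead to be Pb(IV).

Pb is given as +4; the anion's ligand charges sum to -6, so the complex anion is 2−.
A 1:1 salt means the cation carries the equal and opposite charge, 2+.
Cation: ligand charges sum to -1; for the ion to be 2+, Ti = +3.

(2,2'-bipyridine)fluorotris(pyridine)titanium(III) tetrafluorodiiodoplumbate(IV)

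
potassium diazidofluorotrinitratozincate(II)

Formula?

K4[ZnF(N3)2(NO3)3]

Ligands: 3 nitrato (NO3, -1), 1 fluoro (F, -1), 2 azido (N3, -1). Ligand charge sum = -6.
With Zn in oxidation state +2, the complex ion is [Zn...]^4−.
Charge balance with potassium (+1) requires 1 complex ion per 4 potassium.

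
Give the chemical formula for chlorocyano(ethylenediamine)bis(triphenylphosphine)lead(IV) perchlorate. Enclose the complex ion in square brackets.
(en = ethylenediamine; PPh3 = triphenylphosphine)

Ligands: 1 chloro (Cl, -1), 1 cyano (CN, -1), 1 ethylenediamine (en, neutral), 2 triphenylphosphine (PPh3, neutral). Ligand charge sum = -2.
With Pb in oxidation state +4, the complex ion is [Pb...]^2+.
Charge balance with perchlorate (-1) requires 1 complex ion per 2 perchlorate.

[PbCl(CN)(en)(PPh3)2](ClO4)2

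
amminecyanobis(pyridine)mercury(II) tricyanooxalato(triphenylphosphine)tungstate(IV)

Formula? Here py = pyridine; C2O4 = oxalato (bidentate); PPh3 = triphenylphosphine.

Cation [Hg…]: ligand charges -1, Hg(II) ⇒ ion charge 1+.
Anion [W…]: ligand charges -5, W(IV) ⇒ ion charge 1−.
One 1+ cation balances one 1− anion.

[Hg(CN)(NH3)(py)2][W(C2O4)(CN)3(PPh3)]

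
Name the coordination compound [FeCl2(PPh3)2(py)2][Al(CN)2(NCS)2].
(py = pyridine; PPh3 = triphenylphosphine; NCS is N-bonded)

Both ions are complex: the cation is named first with the plain metal name, the anion second with the -ate form; each ion's ligands are alphabetised independently.
Aluminium is always +3 in its complexes; the anion's ligand charges sum to -4, so the complex anion is 1−.
A 1:1 salt means the cation carries the equal and opposite charge, 1+.
Cation: ligand charges sum to -2; for the ion to be 1+, Fe = +3.

dichlorobis(pyridine)bis(triphenylphosphine)iron(III) dicyanodiisothiocyanatoaluminate(III)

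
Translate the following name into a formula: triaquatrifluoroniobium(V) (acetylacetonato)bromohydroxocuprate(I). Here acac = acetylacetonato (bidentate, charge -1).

[NbF3(H2O)3][Cu(acac)Br(OH)]

Cation [Nb…]: ligand charges -3, Nb(V) ⇒ ion charge 2+.
Anion [Cu…]: ligand charges -3, Cu(I) ⇒ ion charge 2−.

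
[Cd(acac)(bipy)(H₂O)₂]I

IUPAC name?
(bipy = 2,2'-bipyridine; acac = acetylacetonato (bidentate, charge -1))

(acetylacetonato)diaqua(2,2'-bipyridine)cadmium(II) iodide

The 1 iodide counter-ion carries a total charge of -1, so each complex ion is 1+.
Ligand charges: 1×2,2'-bipyridine (neutral), 2×aqua (neutral), 1×acetylacetonato (-1 each); total -1. So Cd + (-1) = 1+, giving Cd = +2.
Ligands are named alphabetically: acetylacetonato before aqua before bipyridine.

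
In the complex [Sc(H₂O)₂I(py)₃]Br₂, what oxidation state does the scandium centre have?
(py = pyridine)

2 bromide outside the brackets (-1 each) → the complex ion is 2+.
Ligand charges: 3×py neutral; 1×I = -1; 2×H2O neutral; sum -1.
Sc + (-1) = 2+ ⇒ Sc is +3.

+3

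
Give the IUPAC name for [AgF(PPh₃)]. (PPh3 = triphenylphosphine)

There is no counter-ion, so the complex is neutral overall.
Ligand charges: 1×fluoro (-1 each), 1×triphenylphosphine (neutral); total -1. So Ag + (-1) = 0, giving Ag = +1.
Ligands are named alphabetically: fluoro before triphenylphosphine.

fluoro(triphenylphosphine)silver(I)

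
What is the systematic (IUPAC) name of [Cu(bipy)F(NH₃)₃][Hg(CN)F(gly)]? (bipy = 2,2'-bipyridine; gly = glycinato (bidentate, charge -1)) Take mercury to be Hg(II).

Both ions are complex: the cation is named first with the plain metal name, the anion second with the -ate form; each ion's ligands are alphabetised independently.
Hg is given as +2; the anion's ligand charges sum to -3, so the complex anion is 1−.
A 1:1 salt means the cation carries the equal and opposite charge, 1+.
Cation: ligand charges sum to -1; for the ion to be 1+, Cu = +2.

triammine(2,2'-bipyridine)fluorocopper(II) cyanofluoro(glycinato)mercurate(II)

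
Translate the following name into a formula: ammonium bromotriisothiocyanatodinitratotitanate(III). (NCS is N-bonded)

Ligands: 3 isothiocyanato (NCS, -1), 2 nitrato (NO3, -1), 1 bromo (Br, -1). Ligand charge sum = -6.
With Ti in oxidation state +3, the complex ion is [Ti...]^3−.
Charge balance with ammonium (+1) requires 1 complex ion per 3 ammonium.

(NH4)3[TiBr(NCS)3(NO3)2]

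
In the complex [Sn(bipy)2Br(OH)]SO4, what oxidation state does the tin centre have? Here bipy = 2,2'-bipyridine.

+4

1 sulfate outside the brackets (-2 each) → the complex ion is 2+.
Ligand charges: 1×Br = -1; 2×bipy neutral; 1×OH = -1; sum -2.
Sn + (-2) = 2+ ⇒ Sn is +4.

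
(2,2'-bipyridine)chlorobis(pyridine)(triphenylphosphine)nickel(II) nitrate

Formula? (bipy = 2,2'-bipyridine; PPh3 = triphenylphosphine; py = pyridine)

[Ni(bipy)Cl(PPh3)(py)2]NO3

Ligands: 1 2,2'-bipyridine (bipy, neutral), 1 chloro (Cl, -1), 1 triphenylphosphine (PPh3, neutral), 2 pyridine (py, neutral). Ligand charge sum = -1.
With Ni in oxidation state +2, the complex ion is [Ni...]^1+.
Charge balance with nitrate (-1) requires 1 complex ion per 1 nitrate.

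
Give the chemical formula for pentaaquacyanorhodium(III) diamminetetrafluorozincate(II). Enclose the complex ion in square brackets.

[Rh(CN)(H2O)5][ZnF4(NH3)2]

Cation [Rh…]: ligand charges -1, Rh(III) ⇒ ion charge 2+.
Anion [Zn…]: ligand charges -4, Zn(II) ⇒ ion charge 2−.
One 2+ cation balances one 2− anion.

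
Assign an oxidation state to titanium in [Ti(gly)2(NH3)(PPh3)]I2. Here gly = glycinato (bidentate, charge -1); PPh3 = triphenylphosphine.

2 iodide outside the brackets (-1 each) → the complex ion is 2+.
Ligand charges: 2×gly = -2; 1×NH3 neutral; 1×PPh3 neutral; sum -2.
Ti + (-2) = 2+ ⇒ Ti is +4.

+4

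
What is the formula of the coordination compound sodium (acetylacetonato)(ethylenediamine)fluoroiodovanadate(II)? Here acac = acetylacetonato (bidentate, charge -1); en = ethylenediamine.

Na[V(acac)(en)FI]

Ligands: 1 fluoro (F, -1), 1 acetylacetonato (acac, -1), 1 ethylenediamine (en, neutral), 1 iodo (I, -1). Ligand charge sum = -3.
With V in oxidation state +2, the complex ion is [V...]^1−.
Charge balance with sodium (+1) requires 1 complex ion per 1 sodium.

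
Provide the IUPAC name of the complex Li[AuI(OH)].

lithium hydroxoiodoaurate(I)

The 1 lithium counter-ion carries a total charge of +1, so each complex ion is 1−.
Ligand charges: 1×hydroxo (-1 each), 1×iodo (-1 each); total -2. So Au + (-2) = 1−, giving Au = +1.
Ligands are named alphabetically: hydroxo before iodo.
The complex ion is anionic, so gold takes the -ate form aurate(I).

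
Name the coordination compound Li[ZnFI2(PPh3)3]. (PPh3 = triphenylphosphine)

The 1 lithium counter-ion carries a total charge of +1, so each complex ion is 1−.
Ligand charges: 1×fluoro (-1 each), 3×triphenylphosphine (neutral), 2×iodo (-1 each); total -3. So Zn + (-3) = 1−, giving Zn = +2.
Ligands are named alphabetically: fluoro before iodo before triphenylphosphine.
The complex ion is anionic, so zinc takes the -ate form zincate(II).

lithium fluorodiiodotris(triphenylphosphine)zincate(II)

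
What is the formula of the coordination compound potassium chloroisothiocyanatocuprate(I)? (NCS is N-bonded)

K[CuCl(NCS)]

Ligands: 1 chloro (Cl, -1), 1 isothiocyanato (NCS, -1). Ligand charge sum = -2.
With Cu in oxidation state +1, the complex ion is [Cu...]^1−.
Charge balance with potassium (+1) requires 1 complex ion per 1 potassium.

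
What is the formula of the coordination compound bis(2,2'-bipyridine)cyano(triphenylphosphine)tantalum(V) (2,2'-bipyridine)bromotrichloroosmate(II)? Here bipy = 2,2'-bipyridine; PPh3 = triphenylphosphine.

[Ta(bipy)2(CN)(PPh3)][Os(bipy)BrCl3]2

Cation [Ta…]: ligand charges -1, Ta(V) ⇒ ion charge 4+.
Anion [Os…]: ligand charges -4, Os(II) ⇒ ion charge 2−.
One 4+ cation requires 2 of the 2− anion.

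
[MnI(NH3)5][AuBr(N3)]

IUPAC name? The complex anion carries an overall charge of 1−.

Both ions are complex: the cation is named first with the plain metal name, the anion second with the -ate form; each ion's ligands are alphabetised independently.
The complex anion is given as 1−; its ligand charges sum to -2, so Au = +1.
A 1:1 salt means the cation carries the equal and opposite charge, 1+.
Cation: ligand charges sum to -1; for the ion to be 1+, Mn = +2.

pentaammineiodomanganese(II) azidobromoaurate(I)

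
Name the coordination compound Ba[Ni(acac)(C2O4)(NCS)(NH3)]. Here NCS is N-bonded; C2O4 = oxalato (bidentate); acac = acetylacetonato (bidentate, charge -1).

barium (acetylacetonato)ammineisothiocyanatooxalatonickelate(II)

The 1 barium counter-ion carries a total charge of +2, so each complex ion is 2−.
Ligand charges: 1×isothiocyanato (-1 each), 1×oxalato (-2 each), 1×acetylacetonato (-1 each), 1×ammine (neutral); total -4. So Ni + (-4) = 2−, giving Ni = +2.
Ligands are named alphabetically: acetylacetonato before ammine before isothiocyanato before oxalato.
The complex ion is anionic, so nickel takes the -ate form nickelate(II).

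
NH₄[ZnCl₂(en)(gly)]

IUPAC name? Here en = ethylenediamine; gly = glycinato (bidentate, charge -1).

ammonium dichloro(ethylenediamine)(glycinato)zincate(II)

The 1 ammonium counter-ion carries a total charge of +1, so each complex ion is 1−.
Ligand charges: 1×ethylenediamine (neutral), 2×chloro (-1 each), 1×glycinato (-1 each); total -3. So Zn + (-3) = 1−, giving Zn = +2.
Ligands are named alphabetically: chloro before ethylenediamine before glycinato.
The complex ion is anionic, so zinc takes the -ate form zincate(II).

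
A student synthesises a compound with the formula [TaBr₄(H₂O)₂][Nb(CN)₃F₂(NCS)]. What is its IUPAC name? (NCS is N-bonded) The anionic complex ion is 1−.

diaquatetrabromotantalum(V) tricyanodifluoroisothiocyanatoniobate(V)

The complex anion is given as 1−; its ligand charges sum to -6, so Nb = +5.
A 1:1 salt means the cation carries the equal and opposite charge, 1+.
Cation: ligand charges sum to -4; for the ion to be 1+, Ta = +5.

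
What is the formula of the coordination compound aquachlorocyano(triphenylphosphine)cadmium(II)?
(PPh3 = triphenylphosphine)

Ligands: 1 chloro (Cl, -1), 1 cyano (CN, -1), 1 triphenylphosphine (PPh3, neutral), 1 aqua (H2O, neutral). Ligand charge sum = -2.
With Cd in oxidation state +2, the complex ion is [Cd...].

[CdCl(CN)(H2O)(PPh3)]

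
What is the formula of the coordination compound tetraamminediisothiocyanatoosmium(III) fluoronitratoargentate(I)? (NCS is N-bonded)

Cation [Os…]: ligand charges -2, Os(III) ⇒ ion charge 1+.
Anion [Ag…]: ligand charges -2, Ag(I) ⇒ ion charge 1−.
One 1+ cation balances one 1− anion.

[Os(NCS)2(NH3)4][AgF(NO3)]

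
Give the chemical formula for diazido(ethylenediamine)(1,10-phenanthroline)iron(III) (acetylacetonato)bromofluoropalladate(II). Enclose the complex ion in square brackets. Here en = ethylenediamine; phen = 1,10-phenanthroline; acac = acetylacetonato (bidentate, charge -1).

Cation [Fe…]: ligand charges -2, Fe(III) ⇒ ion charge 1+.
Anion [Pd…]: ligand charges -3, Pd(II) ⇒ ion charge 1−.
One 1+ cation balances one 1− anion.

[Fe(en)(N3)2(phen)][Pd(acac)BrF]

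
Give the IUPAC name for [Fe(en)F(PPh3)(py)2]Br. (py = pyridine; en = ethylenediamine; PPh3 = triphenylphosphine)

The 1 bromide counter-ion carries a total charge of -1, so each complex ion is 1+.
Ligand charges: 2×pyridine (neutral), 1×fluoro (-1 each), 1×ethylenediamine (neutral), 1×triphenylphosphine (neutral); total -1. So Fe + (-1) = 1+, giving Fe = +2.
Ligands are named alphabetically: ethylenediamine before fluoro before pyridine before triphenylphosphine.

(ethylenediamine)fluorobis(pyridine)(triphenylphosphine)iron(II) bromide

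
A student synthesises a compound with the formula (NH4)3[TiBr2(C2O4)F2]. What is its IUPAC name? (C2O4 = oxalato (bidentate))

The 3 ammonium counter-ions carry a total charge of +3, so each complex ion is 3−.
Ligand charges: 2×bromo (-1 each), 1×oxalato (-2 each), 2×fluoro (-1 each); total -6. So Ti + (-6) = 3−, giving Ti = +3.
Ligands are named alphabetically: bromo before fluoro before oxalato.
The complex ion is anionic, so titanium takes the -ate form titanate(III).

ammonium dibromodifluorooxalatotitanate(III)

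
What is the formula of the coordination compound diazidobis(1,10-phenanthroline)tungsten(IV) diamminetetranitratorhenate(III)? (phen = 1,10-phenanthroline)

Cation [W…]: ligand charges -2, W(IV) ⇒ ion charge 2+.
Anion [Re…]: ligand charges -4, Re(III) ⇒ ion charge 1−.
One 2+ cation requires 2 of the 1− anion.

[W(N3)2(phen)2][Re(NH3)2(NO3)4]2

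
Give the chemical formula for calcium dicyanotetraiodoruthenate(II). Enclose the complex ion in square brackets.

Ligands: 4 iodo (I, -1), 2 cyano (CN, -1). Ligand charge sum = -6.
Charge balance with calcium (+2) requires 1 complex ion per 2 calcium.

Ca2[Ru(CN)2I4]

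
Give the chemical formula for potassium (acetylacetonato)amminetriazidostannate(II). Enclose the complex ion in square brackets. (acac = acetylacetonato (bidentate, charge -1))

Ligands: 3 azido (N3, -1), 1 acetylacetonato (acac, -1), 1 ammine (NH3, neutral). Ligand charge sum = -4.
Charge balance with potassium (+1) requires 1 complex ion per 2 potassium.

K2[Sn(acac)(N3)3(NH3)]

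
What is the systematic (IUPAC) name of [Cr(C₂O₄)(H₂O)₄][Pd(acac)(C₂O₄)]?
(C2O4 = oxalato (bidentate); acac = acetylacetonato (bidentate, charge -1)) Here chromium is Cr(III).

tetraaquaoxalatochromium(III) (acetylacetonato)oxalatopalladate(II)

Both ions are complex: the cation is named first with the plain metal name, the anion second with the -ate form; each ion's ligands are alphabetised independently.
Cr is given as +3; the cation's ligand charges sum to -2, so the complex cation is 1+.
A 1:1 salt means the anion carries the equal and opposite charge, 1−.
Anion: ligand charges sum to -3; for the ion to be 1−, Pd = +2.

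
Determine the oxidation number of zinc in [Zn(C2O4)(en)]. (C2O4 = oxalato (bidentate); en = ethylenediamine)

+2

No counter-ion: the bracketed complex is neutral.
Ligand charges: 1×C2O4 = -2; 1×en neutral; sum -2.
Zn + (-2) = 0 ⇒ Zn is +2.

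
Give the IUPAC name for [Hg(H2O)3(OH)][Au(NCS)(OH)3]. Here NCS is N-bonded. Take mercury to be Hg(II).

Both ions are complex: the cation is named first with the plain metal name, the anion second with the -ate form; each ion's ligands are alphabetised independently.
Hg is given as +2; the cation's ligand charges sum to -1, so the complex cation is 1+.
A 1:1 salt means the anion carries the equal and opposite charge, 1−.
Anion: ligand charges sum to -4; for the ion to be 1−, Au = +3.

triaquahydroxomercury(II) trihydroxoisothiocyanatoaurate(III)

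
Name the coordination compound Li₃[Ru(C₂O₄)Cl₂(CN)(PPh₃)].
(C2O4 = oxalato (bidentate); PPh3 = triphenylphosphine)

The 3 lithium counter-ions carry a total charge of +3, so each complex ion is 3−.
Ligand charges: 1×cyano (-1 each), 1×oxalato (-2 each), 1×triphenylphosphine (neutral), 2×chloro (-1 each); total -5. So Ru + (-5) = 3−, giving Ru = +2.
Ligands are named alphabetically: chloro before cyano before oxalato before triphenylphosphine.
The complex ion is anionic, so ruthenium takes the -ate form ruthenate(II).

lithium dichlorocyanooxalato(triphenylphosphine)ruthenate(II)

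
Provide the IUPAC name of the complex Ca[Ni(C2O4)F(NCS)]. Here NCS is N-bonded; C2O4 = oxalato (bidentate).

The 1 calcium counter-ion carries a total charge of +2, so each complex ion is 2−.
Ligand charges: 1×fluoro (-1 each), 1×isothiocyanato (-1 each), 1×oxalato (-2 each); total -4. So Ni + (-4) = 2−, giving Ni = +2.
The complex ion is anionic, so nickel takes the -ate form nickelate(II).

calcium fluoroisothiocyanatooxalatonickelate(II)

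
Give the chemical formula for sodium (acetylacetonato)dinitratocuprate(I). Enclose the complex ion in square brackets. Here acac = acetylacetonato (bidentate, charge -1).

Ligands: 2 nitrato (NO3, -1), 1 acetylacetonato (acac, -1). Ligand charge sum = -3.
With Cu in oxidation state +1, the complex ion is [Cu...]^2−.
Charge balance with sodium (+1) requires 1 complex ion per 2 sodium.

Na2[Cu(acac)(NO3)2]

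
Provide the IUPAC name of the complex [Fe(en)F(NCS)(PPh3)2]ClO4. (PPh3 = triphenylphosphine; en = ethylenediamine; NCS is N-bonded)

(ethylenediamine)fluoroisothiocyanatobis(triphenylphosphine)iron(III) perchlorate

The 1 perchlorate counter-ion carries a total charge of -1, so each complex ion is 1+.
Ligand charges: 2×triphenylphosphine (neutral), 1×ethylenediamine (neutral), 1×isothiocyanato (-1 each), 1×fluoro (-1 each); total -2. So Fe + (-2) = 1+, giving Fe = +3.
Ligands are named alphabetically: ethylenediamine before fluoro before isothiocyanato before triphenylphosphine.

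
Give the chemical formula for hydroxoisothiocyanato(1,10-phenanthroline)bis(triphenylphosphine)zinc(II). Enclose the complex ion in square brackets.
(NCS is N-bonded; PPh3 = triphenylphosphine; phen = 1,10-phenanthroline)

Ligands: 1 hydroxo (OH, -1), 1 isothiocyanato (NCS, -1), 2 triphenylphosphine (PPh3, neutral), 1 1,10-phenanthroline (phen, neutral). Ligand charge sum = -2.
With Zn in oxidation state +2, the complex ion is [Zn...].

[Zn(NCS)(OH)(phen)(PPh3)2]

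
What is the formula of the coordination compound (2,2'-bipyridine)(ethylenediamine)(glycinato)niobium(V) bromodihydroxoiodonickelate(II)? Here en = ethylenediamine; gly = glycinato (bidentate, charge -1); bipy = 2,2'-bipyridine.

Cation [Nb…]: ligand charges -1, Nb(V) ⇒ ion charge 4+.
Anion [Ni…]: ligand charges -4, Ni(II) ⇒ ion charge 2−.

[Nb(bipy)(en)(gly)][NiBrI(OH)2]2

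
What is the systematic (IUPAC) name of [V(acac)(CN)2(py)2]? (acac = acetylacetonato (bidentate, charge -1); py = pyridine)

There is no counter-ion, so the complex is neutral overall.
Ligand charges: 1×acetylacetonato (-1 each), 2×pyridine (neutral), 2×cyano (-1 each); total -3. So V + (-3) = 0, giving V = +3.
Ligands are named alphabetically: acetylacetonato before cyano before pyridine.

(acetylacetonato)dicyanobis(pyridine)vanadium(III)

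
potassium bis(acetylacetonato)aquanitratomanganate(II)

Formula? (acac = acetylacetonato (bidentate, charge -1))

K[Mn(acac)2(H2O)(NO3)]

Ligands: 1 aqua (H2O, neutral), 2 acetylacetonato (acac, -1), 1 nitrato (NO3, -1). Ligand charge sum = -3.
With Mn in oxidation state +2, the complex ion is [Mn...]^1−.
Charge balance with potassium (+1) requires 1 complex ion per 1 potassium.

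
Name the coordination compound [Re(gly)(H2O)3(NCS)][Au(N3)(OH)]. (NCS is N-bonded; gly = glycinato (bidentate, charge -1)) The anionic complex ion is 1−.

triaqua(glycinato)isothiocyanatorhenium(III) azidohydroxoaurate(I)

Both ions are complex: the cation is named first with the plain metal name, the anion second with the -ate form; each ion's ligands are alphabetised independently.
The complex anion is given as 1−; its ligand charges sum to -2, so Au = +1.
A 1:1 salt means the cation carries the equal and opposite charge, 1+.
Cation: ligand charges sum to -2; for the ion to be 1+, Re = +3.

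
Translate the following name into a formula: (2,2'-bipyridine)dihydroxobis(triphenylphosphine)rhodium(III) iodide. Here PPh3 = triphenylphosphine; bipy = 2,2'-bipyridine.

[Rh(bipy)(OH)2(PPh3)2]I

Ligands: 2 hydroxo (OH, -1), 2 triphenylphosphine (PPh3, neutral), 1 2,2'-bipyridine (bipy, neutral). Ligand charge sum = -2.
Charge balance with iodide (-1) requires 1 complex ion per 1 iodide.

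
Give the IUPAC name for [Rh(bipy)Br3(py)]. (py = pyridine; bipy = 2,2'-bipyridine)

There is no counter-ion, so the complex is neutral overall.
Ligand charges: 3×bromo (-1 each), 1×pyridine (neutral), 1×2,2'-bipyridine (neutral); total -3. So Rh + (-3) = 0, giving Rh = +3.
Ligands are named alphabetically: bipyridine before bromo before pyridine.

(2,2'-bipyridine)tribromo(pyridine)rhodium(III)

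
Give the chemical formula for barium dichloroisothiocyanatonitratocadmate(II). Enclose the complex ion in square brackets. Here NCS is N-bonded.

Ligands: 2 chloro (Cl, -1), 1 nitrato (NO3, -1), 1 isothiocyanato (NCS, -1). Ligand charge sum = -4.
With Cd in oxidation state +2, the complex ion is [Cd...]^2−.
Charge balance with barium (+2) requires 1 complex ion per 1 barium.

Ba[CdCl2(NCS)(NO3)]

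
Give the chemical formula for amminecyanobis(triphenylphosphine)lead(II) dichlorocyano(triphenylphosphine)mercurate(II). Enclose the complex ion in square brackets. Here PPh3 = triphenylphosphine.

Cation [Pb…]: ligand charges -1, Pb(II) ⇒ ion charge 1+.
Anion [Hg…]: ligand charges -3, Hg(II) ⇒ ion charge 1−.
One 1+ cation balances one 1− anion.

[Pb(CN)(NH3)(PPh3)2][HgCl2(CN)(PPh3)]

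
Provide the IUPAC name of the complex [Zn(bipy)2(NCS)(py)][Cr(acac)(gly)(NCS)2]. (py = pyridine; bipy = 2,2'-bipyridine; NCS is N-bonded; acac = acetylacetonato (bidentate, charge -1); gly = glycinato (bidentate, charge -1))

Both ions are complex: the cation is named first with the plain metal name, the anion second with the -ate form; each ion's ligands are alphabetised independently.
Zinc is always +2 in its complexes; the cation's ligand charges sum to -1, so the complex cation is 1+.
A 1:1 salt means the anion carries the equal and opposite charge, 1−.
Anion: ligand charges sum to -4; for the ion to be 1−, Cr = +3.

bis(2,2'-bipyridine)isothiocyanato(pyridine)zinc(II) (acetylacetonato)(glycinato)diisothiocyanatochromate(III)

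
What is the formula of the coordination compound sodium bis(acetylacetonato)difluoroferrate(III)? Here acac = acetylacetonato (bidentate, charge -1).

Na[Fe(acac)2F2]

Ligands: 2 acetylacetonato (acac, -1), 2 fluoro (F, -1). Ligand charge sum = -4.
Charge balance with sodium (+1) requires 1 complex ion per 1 sodium.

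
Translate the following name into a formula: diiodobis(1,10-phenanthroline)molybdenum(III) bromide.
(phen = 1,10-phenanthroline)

[MoI2(phen)2]Br

Ligands: 2 1,10-phenanthroline (phen, neutral), 2 iodo (I, -1). Ligand charge sum = -2.
Charge balance with bromide (-1) requires 1 complex ion per 1 bromide.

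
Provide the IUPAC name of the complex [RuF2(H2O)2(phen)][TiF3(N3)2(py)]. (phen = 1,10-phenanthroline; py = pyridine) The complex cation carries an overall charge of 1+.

Both ions are complex: the cation is named first with the plain metal name, the anion second with the -ate form; each ion's ligands are alphabetised independently.
The complex cation is given as 1+; its ligand charges sum to -2, so Ru = +3.
A 1:1 salt means the anion carries the equal and opposite charge, 1−.
Anion: ligand charges sum to -5; for the ion to be 1−, Ti = +4.

diaquadifluoro(1,10-phenanthroline)ruthenium(III) diazidotrifluoro(pyridine)titanate(IV)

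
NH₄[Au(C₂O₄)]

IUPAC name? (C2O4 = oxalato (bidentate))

ammonium oxalatoaurate(I)

The 1 ammonium counter-ion carries a total charge of +1, so each complex ion is 1−.
Ligand charges: 1×oxalato (-2 each); total -2. So Au + (-2) = 1−, giving Au = +1.
The complex ion is anionic, so gold takes the -ate form aurate(I).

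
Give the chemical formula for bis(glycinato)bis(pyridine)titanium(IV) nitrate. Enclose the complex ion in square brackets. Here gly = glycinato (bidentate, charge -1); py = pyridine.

Ligands: 2 glycinato (gly, -1), 2 pyridine (py, neutral). Ligand charge sum = -2.
With Ti in oxidation state +4, the complex ion is [Ti...]^2+.
Charge balance with nitrate (-1) requires 1 complex ion per 2 nitrate.

[Ti(gly)2(py)2](NO3)2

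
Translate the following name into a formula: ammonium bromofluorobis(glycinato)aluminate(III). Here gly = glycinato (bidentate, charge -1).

Ligands: 2 glycinato (gly, -1), 1 bromo (Br, -1), 1 fluoro (F, -1). Ligand charge sum = -4.
With Al in oxidation state +3, the complex ion is [Al...]^1−.
Charge balance with ammonium (+1) requires 1 complex ion per 1 ammonium.

NH4[AlBrF(gly)2]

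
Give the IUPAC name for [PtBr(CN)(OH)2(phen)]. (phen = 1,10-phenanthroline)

There is no counter-ion, so the complex is neutral overall.
Ligand charges: 2×hydroxo (-1 each), 1×bromo (-1 each), 1×cyano (-1 each), 1×1,10-phenanthroline (neutral); total -4. So Pt + (-4) = 0, giving Pt = +4.
Ligands are named alphabetically: bromo before cyano before hydroxo before phenanthroline.

bromocyanodihydroxo(1,10-phenanthroline)platinum(IV)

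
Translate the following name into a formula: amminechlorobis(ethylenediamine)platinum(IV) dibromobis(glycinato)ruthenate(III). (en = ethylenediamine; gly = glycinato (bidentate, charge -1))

[PtCl(en)2(NH3)][RuBr2(gly)2]3

Cation [Pt…]: ligand charges -1, Pt(IV) ⇒ ion charge 3+.
Anion [Ru…]: ligand charges -4, Ru(III) ⇒ ion charge 1−.
One 3+ cation requires 3 of the 1− anion.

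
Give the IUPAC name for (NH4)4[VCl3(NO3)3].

ammonium trichlorotrinitratovanadate(II)

The 4 ammonium counter-ions carry a total charge of +4, so each complex ion is 4−.
Ligand charges: 3×chloro (-1 each), 3×nitrato (-1 each); total -6. So V + (-6) = 4−, giving V = +2.
Ligands are named alphabetically: chloro before nitrato.
The complex ion is anionic, so vanadium takes the -ate form vanadate(II).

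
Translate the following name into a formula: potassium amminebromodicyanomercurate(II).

K[HgBr(CN)2(NH3)]

Ligands: 1 ammine (NH3, neutral), 1 bromo (Br, -1), 2 cyano (CN, -1). Ligand charge sum = -3.
With Hg in oxidation state +2, the complex ion is [Hg...]^1−.
Charge balance with potassium (+1) requires 1 complex ion per 1 potassium.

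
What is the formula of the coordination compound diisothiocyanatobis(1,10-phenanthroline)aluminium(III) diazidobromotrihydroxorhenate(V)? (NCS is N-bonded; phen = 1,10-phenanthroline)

Cation [Al…]: ligand charges -2, Al(III) ⇒ ion charge 1+.
Anion [Re…]: ligand charges -6, Re(V) ⇒ ion charge 1−.
One 1+ cation balances one 1− anion.

[Al(NCS)2(phen)2][ReBr(N3)2(OH)3]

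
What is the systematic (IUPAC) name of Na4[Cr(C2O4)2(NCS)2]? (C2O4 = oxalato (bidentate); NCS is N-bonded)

sodium diisothiocyanatodioxalatochromate(II)

The 4 sodium counter-ions carry a total charge of +4, so each complex ion is 4−.
Ligand charges: 2×oxalato (-2 each), 2×isothiocyanato (-1 each); total -6. So Cr + (-6) = 4−, giving Cr = +2.
The complex ion is anionic, so chromium takes the -ate form chromate(II).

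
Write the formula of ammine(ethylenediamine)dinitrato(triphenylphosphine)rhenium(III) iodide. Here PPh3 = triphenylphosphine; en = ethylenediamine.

Ligands: 1 triphenylphosphine (PPh3, neutral), 1 ethylenediamine (en, neutral), 1 ammine (NH3, neutral), 2 nitrato (NO3, -1). Ligand charge sum = -2.
With Re in oxidation state +3, the complex ion is [Re...]^1+.
Charge balance with iodide (-1) requires 1 complex ion per 1 iodide.

[Re(en)(NH3)(NO3)2(PPh3)]I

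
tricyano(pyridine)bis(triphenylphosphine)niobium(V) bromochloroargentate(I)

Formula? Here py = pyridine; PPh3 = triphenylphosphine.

[Nb(CN)3(PPh3)2(py)][AgBrCl]2

Cation [Nb…]: ligand charges -3, Nb(V) ⇒ ion charge 2+.
Anion [Ag…]: ligand charges -2, Ag(I) ⇒ ion charge 1−.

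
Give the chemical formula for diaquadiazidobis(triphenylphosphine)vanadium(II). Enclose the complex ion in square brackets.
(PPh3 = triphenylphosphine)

[V(H2O)2(N3)2(PPh3)2]

Ligands: 2 triphenylphosphine (PPh3, neutral), 2 azido (N3, -1), 2 aqua (H2O, neutral). Ligand charge sum = -2.
With V in oxidation state +2, the complex ion is [V...].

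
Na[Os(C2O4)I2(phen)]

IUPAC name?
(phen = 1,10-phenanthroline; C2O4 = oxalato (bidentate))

The 1 sodium counter-ion carries a total charge of +1, so each complex ion is 1−.
Ligand charges: 2×iodo (-1 each), 1×1,10-phenanthroline (neutral), 1×oxalato (-2 each); total -4. So Os + (-4) = 1−, giving Os = +3.
Ligands are named alphabetically: iodo before oxalato before phenanthroline.
The complex ion is anionic, so osmium takes the -ate form osmate(III).

sodium diiodooxalato(1,10-phenanthroline)osmate(III)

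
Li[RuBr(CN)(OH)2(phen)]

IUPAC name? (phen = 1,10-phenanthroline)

The 1 lithium counter-ion carries a total charge of +1, so each complex ion is 1−.
Ligand charges: 2×hydroxo (-1 each), 1×bromo (-1 each), 1×cyano (-1 each), 1×1,10-phenanthroline (neutral); total -4. So Ru + (-4) = 1−, giving Ru = +3.
Ligands are named alphabetically: bromo before cyano before hydroxo before phenanthroline.
The complex ion is anionic, so ruthenium takes the -ate form ruthenate(III).

lithium bromocyanodihydroxo(1,10-phenanthroline)ruthenate(III)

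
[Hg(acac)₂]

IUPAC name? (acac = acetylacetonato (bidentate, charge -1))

bis(acetylacetonato)mercury(II)

There is no counter-ion, so the complex is neutral overall.
Ligand charges: 2×acetylacetonato (-1 each); total -2. So Hg + (-2) = 0, giving Hg = +2.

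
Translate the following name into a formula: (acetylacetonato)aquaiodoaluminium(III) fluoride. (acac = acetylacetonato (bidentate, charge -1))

Ligands: 1 acetylacetonato (acac, -1), 1 iodo (I, -1), 1 aqua (H2O, neutral). Ligand charge sum = -2.
With Al in oxidation state +3, the complex ion is [Al...]^1+.
Charge balance with fluoride (-1) requires 1 complex ion per 1 fluoride.

[Al(acac)(H2O)I]F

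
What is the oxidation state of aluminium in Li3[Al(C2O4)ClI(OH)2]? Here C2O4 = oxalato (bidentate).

3 lithium outside the brackets (+1 each) → the complex ion is 3−.
Ligand charges: 1×Cl = -1; 1×I = -1; 2×OH = -2; 1×C2O4 = -2; sum -6.
Al + (-6) = 3− ⇒ Al is +3.

+3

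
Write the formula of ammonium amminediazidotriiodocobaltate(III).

Ligands: 3 iodo (I, -1), 1 ammine (NH3, neutral), 2 azido (N3, -1). Ligand charge sum = -5.
With Co in oxidation state +3, the complex ion is [Co...]^2−.
Charge balance with ammonium (+1) requires 1 complex ion per 2 ammonium.

(NH4)2[CoI3(N3)2(NH3)]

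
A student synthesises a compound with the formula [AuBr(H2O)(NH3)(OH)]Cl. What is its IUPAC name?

The 1 chloride counter-ion carries a total charge of -1, so each complex ion is 1+.
Ligand charges: 1×aqua (neutral), 1×bromo (-1 each), 1×ammine (neutral), 1×hydroxo (-1 each); total -2. So Au + (-2) = 1+, giving Au = +3.
Ligands are named alphabetically: ammine before aqua before bromo before hydroxo.

ammineaquabromohydroxogold(III) chloride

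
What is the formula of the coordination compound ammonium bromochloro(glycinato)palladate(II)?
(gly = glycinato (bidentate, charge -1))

NH4[PdBrCl(gly)]

Ligands: 1 bromo (Br, -1), 1 glycinato (gly, -1), 1 chloro (Cl, -1). Ligand charge sum = -3.
Charge balance with ammonium (+1) requires 1 complex ion per 1 ammonium.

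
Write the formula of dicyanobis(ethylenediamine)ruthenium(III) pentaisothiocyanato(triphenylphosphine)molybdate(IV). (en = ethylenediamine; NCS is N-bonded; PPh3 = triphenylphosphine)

Cation [Ru…]: ligand charges -2, Ru(III) ⇒ ion charge 1+.
Anion [Mo…]: ligand charges -5, Mo(IV) ⇒ ion charge 1−.
One 1+ cation balances one 1− anion.

[Ru(CN)2(en)2][Mo(NCS)5(PPh3)]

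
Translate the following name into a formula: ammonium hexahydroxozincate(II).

(NH4)4[Zn(OH)6]

Ligands: 6 hydroxo (OH, -1). Ligand charge sum = -6.
With Zn in oxidation state +2, the complex ion is [Zn...]^4−.
Charge balance with ammonium (+1) requires 1 complex ion per 4 ammonium.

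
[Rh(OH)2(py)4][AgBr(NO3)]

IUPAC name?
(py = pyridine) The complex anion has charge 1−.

The complex anion is given as 1−; its ligand charges sum to -2, so Ag = +1.
A 1:1 salt means the cation carries the equal and opposite charge, 1+.
Cation: ligand charges sum to -2; for the ion to be 1+, Rh = +3.

dihydroxotetrakis(pyridine)rhodium(III) bromonitratoargentate(I)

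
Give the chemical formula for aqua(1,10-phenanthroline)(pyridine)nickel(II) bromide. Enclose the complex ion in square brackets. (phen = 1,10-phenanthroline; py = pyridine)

[Ni(H2O)(phen)(py)]Br2

Ligands: 1 aqua (H2O, neutral), 1 1,10-phenanthroline (phen, neutral), 1 pyridine (py, neutral). Ligand charge sum = 0.
With Ni in oxidation state +2, the complex ion is [Ni...]^2+.
Charge balance with bromide (-1) requires 1 complex ion per 2 bromide.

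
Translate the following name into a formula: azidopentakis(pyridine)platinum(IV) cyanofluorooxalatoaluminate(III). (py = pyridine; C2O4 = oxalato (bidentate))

[Pt(N3)(py)5][Al(C2O4)(CN)F]3

Cation [Pt…]: ligand charges -1, Pt(IV) ⇒ ion charge 3+.
Anion [Al…]: ligand charges -4, Al(III) ⇒ ion charge 1−.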